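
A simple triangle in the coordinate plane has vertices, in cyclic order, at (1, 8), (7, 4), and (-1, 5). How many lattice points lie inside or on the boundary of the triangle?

By the shoelace formula, twice the signed area is |(1·4 − 7·8) + (7·5 − (-1)·4) + ((-1)·8 − 1·5)| = 26, so the area is 13.
The number of boundary lattice points is Σ gcd(|Δx|,|Δy|) = gcd(6,4) + gcd(8,1) + gcd(2,3) = 2+1+1 = 4.
Pick's theorem gives I = A − B/2 + 1 = 13 − 4/2 + 1 = 12, so the closed region contains I + B = 12 + 4 = 16 lattice points.

16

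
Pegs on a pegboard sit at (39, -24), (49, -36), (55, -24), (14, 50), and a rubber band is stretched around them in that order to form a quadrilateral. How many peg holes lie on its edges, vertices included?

The number of boundary lattice points is Σ gcd(|Δx|,|Δy|) = gcd(10,12) + gcd(6,12) + gcd(41,74) + gcd(25,74) = 2+6+1+1 = 10.

10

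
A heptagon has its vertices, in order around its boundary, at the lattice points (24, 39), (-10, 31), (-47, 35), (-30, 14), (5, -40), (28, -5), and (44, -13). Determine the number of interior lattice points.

3363

Using the shoelace formula, 2A = |[24·31 − (-10)·39] + [(-10)·35 − (-47)·31] + [(-47)·14 − (-30)·35] + [(-30)·(-40) − 5·14] + [5·(-5) − 28·(-40)] + [28·(-13) − 44·(-5)] + [44·39 − 24·(-13)]| = 6742, so the area is 3371.
The number of boundary lattice points is Σ gcd(|Δx|,|Δy|) = gcd(34,8) + gcd(37,4) + gcd(17,21) + gcd(35,54) + gcd(23,35) + gcd(16,8) + gcd(20,52) = 2+1+1+1+1+8+4 = 18.
Pick's theorem gives I = A − B/2 + 1 = 3371 − 18/2 + 1 = 3363.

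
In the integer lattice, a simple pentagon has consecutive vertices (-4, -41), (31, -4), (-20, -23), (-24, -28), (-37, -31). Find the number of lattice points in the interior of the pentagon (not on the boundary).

Using the shoelace formula, 2A = |[(-4)·(-4) − 31·(-41)] + [31·(-23) − (-20)·(-4)] + [(-20)·(-28) − (-24)·(-23)] + [(-24)·(-31) − (-37)·(-28)] + [(-37)·(-41) − (-4)·(-31)]| = 1603, so the area is 801.5.
The number of boundary lattice points is Σ gcd(|Δx|,|Δy|) = gcd(35,37) + gcd(51,19) + gcd(4,5) + gcd(13,3) + gcd(33,10) = 1+1+1+1+1 = 5.
By Pick's theorem A = I + B/2 − 1, so I = 801.5 − 5/2 + 1 = 800.

800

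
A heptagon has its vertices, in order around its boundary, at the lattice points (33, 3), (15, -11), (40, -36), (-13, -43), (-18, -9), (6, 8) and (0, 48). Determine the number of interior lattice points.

The shoelace formula gives twice the area as |[33·(-11) − 15·3] + [15·(-36) − 40·(-11)] + [40·(-43) − (-13)·(-36)] + [(-13)·(-9) − (-18)·(-43)] + [(-18)·8 − 6·(-9)] + [6·48 − 0·8] + [0·3 − 33·48]| = 4739, so the area is 2369.5.
The number of boundary lattice points is Σ gcd(|Δx|,|Δy|) = gcd(18,14) + gcd(25,25) + gcd(53,7) + gcd(5,34) + gcd(24,17) + gcd(6,40) + gcd(33,45) = 2+25+1+1+1+2+3 = 35.
Pick's theorem gives I = A − B/2 + 1 = 2369.5 − 35/2 + 1 = 2353.

2353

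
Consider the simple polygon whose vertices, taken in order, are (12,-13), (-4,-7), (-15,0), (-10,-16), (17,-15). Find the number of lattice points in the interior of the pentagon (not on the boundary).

Using the shoelace formula, 2A = |(12·(-7) − (-4)·(-13)) + ((-4)·0 − (-15)·(-7)) + ((-15)·(-16) − (-10)·0) + ((-10)·(-15) − 17·(-16)) + (17·(-13) − 12·(-15))| = 380, so the area is 190.
Along each edge there are gcd(|Δx|,|Δy|)+1 lattice points, so counting each shared vertex once the boundary has gcd(16,6) + gcd(11,7) + gcd(5,16) + gcd(27,1) + gcd(5,2) = 2+1+1+1+1 = 6.
By Pick's theorem A = I + B/2 − 1, so I = 190 − 6/2 + 1 = 188.

188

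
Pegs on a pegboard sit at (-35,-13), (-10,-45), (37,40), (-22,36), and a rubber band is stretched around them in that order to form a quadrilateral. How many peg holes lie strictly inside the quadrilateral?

The shoelace formula gives twice the area as |[(-35)·(-45) − (-10)·(-13)] + [(-10)·40 − 37·(-45)] + [37·36 − (-22)·40] + [(-22)·(-13) − (-35)·36]| = 6468, so the area is 3234.
Along each edge there are gcd(|Δx|,|Δy|)+1 lattice points, so counting each shared vertex once the boundary has gcd(25,32) + gcd(47,85) + gcd(59,4) + gcd(13,49) = 1+1+1+1 = 4.
By Pick's theorem A = I + B/2 − 1, so I = 3234 − 4/2 + 1 = 3233.

3233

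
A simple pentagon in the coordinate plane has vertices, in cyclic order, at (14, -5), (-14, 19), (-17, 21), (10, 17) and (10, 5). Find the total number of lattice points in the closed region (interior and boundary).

268

By the shoelace formula, twice the signed area is |[14·19 − (-14)·(-5)] + [(-14)·21 − (-17)·19] + [(-17)·17 − 10·21] + [10·5 − 10·17] + [10·(-5) − 14·5]| = 514, so the area is 257.
The number of boundary lattice points is Σ gcd(|Δx|,|Δy|) = gcd(28,24) + gcd(3,2) + gcd(27,4) + gcd(0,12) + gcd(4,10) = 4+1+1+12+2 = 20.
Pick's theorem gives I = A − B/2 + 1 = 257 − 20/2 + 1 = 248, so the closed region contains I + B = 248 + 20 = 268 lattice points.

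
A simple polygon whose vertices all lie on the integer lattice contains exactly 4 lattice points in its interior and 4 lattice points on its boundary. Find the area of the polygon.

By Pick's theorem, A = I + B/2 − 1 = 4 + 4/2 − 1 = 5.

5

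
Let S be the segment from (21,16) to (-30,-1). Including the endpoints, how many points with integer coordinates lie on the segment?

The number of lattice points on a segment between lattice points is gcd(|Δx|,|Δy|) + 1 = gcd(51,17) + 1 = 17 + 1 = 18.

18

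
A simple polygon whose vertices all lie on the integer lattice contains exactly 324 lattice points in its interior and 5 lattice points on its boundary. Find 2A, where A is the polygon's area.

By Pick's theorem, A = I + B/2 − 1 = 324 + 5/2 − 1 = 651/2.
Hence 2A = 651.

651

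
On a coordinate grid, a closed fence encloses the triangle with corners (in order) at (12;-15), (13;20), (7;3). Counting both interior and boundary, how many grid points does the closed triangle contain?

The shoelace formula gives twice the area as |(12·20 − 13·(-15)) + (13·3 − 7·20) + (7·(-15) − 12·3)| = 193, so the area is 96.5.
Along each edge there are gcd(|Δx|,|Δy|)+1 lattice points, so counting each shared vertex once the boundary has gcd(1,35) + gcd(6,17) + gcd(5,18) = 1+1+1 = 3.
Pick's theorem gives I = A − B/2 + 1 = 96.5 − 3/2 + 1 = 96, so the closed region contains I + B = 96 + 3 = 99 lattice points.

99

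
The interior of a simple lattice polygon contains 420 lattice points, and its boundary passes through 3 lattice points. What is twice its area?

841

By Pick's theorem, A = I + B/2 − 1 = 420 + 3/2 − 1 = 841/2.
Hence 2A = 841.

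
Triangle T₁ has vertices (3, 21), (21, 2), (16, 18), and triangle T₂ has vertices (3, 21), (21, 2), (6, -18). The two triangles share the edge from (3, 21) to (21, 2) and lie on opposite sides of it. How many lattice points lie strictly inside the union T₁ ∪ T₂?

415

The union is the simple quadrilateral with vertices (3, 21), (16, 18), (21, 2), (6, -18) in order.
The shoelace formula gives twice the area as |(3·18 − 16·21) + (16·2 − 21·18) + (21·(-18) − 6·2) + (6·21 − 3·(-18))| = 838, so the area is 419.
The number of boundary lattice points is Σ gcd(|Δx|,|Δy|) = gcd(13,3) + gcd(5,16) + gcd(15,20) + gcd(3,39) = 1+1+5+3 = 10.
By Pick's theorem I = A − B/2 + 1 = 419 − 10/2 + 1 = 415.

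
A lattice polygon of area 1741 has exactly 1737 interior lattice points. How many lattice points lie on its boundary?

Pick's theorem gives A = I + B/2 − 1, so B = 2(A − I + 1) = 2(1741 − 1737 + 1) = 10.

10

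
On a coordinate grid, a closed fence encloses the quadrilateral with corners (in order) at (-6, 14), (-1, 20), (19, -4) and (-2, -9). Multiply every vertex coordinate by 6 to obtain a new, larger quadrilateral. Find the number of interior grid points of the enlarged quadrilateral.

Using the shoelace formula, 2A = |[(-6)·20 − (-1)·14] + [(-1)·(-4) − 19·20] + [19·(-9) − (-2)·(-4)] + [(-2)·14 − (-6)·(-9)]| = 743, so the area is 743/2.
Summing gcd(|Δx|,|Δy|) over the edges gives the boundary count: gcd(5,6) + gcd(20,24) + gcd(21,5) + gcd(4,23) = 1+4+1+1 = 7.
Scaling by 6 multiplies the area by 6² = 36 (so the new area is 13374) and multiplies the boundary lattice-point count by 6, giving 42.
By Pick's theorem, the interior count of the dilated polygon is 13374 − 42/2 + 1 = 13354.

13354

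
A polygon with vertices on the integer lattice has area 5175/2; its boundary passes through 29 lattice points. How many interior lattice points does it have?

From Pick's theorem, I = A − B/2 + 1 = 5175/2 − 29/2 + 1 = 2574.

2574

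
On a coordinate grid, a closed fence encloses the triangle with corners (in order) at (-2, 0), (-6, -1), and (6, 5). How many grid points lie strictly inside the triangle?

The shoelace formula gives twice the area as |((-2)·(-1) − (-6)·0) + ((-6)·5 − 6·(-1)) + (6·0 − (-2)·5)| = 12, so the area is 6.
Along each edge there are gcd(|Δx|,|Δy|)+1 lattice points, so counting each shared vertex once the boundary has gcd(4,1) + gcd(12,6) + gcd(8,5) = 1+6+1 = 8.
Pick's theorem gives I = A − B/2 + 1 = 6 − 8/2 + 1 = 3.

3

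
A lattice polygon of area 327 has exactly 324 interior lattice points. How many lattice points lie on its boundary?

8

Pick's theorem gives A = I + B/2 − 1, so B = 2(A − I + 1) = 2(327 − 324 + 1) = 8.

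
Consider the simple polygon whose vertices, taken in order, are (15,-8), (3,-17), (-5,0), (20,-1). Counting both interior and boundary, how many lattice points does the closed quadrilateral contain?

Using the shoelace formula, 2A = |(15·(-17) − 3·(-8)) + (3·0 − (-5)·(-17)) + ((-5)·(-1) − 20·0) + (20·(-8) − 15·(-1))| = 456, so the area is 228.
The number of boundary lattice points is Σ gcd(|Δx|,|Δy|) = gcd(12,9) + gcd(8,17) + gcd(25,1) + gcd(5,7) = 3+1+1+1 = 6.
Pick's theorem gives I = A − B/2 + 1 = 228 − 6/2 + 1 = 226, so the closed region contains I + B = 226 + 6 = 232 lattice points.

232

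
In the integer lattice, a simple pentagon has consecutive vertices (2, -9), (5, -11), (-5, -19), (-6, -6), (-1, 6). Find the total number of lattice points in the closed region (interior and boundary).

By the shoelace formula, twice the signed area is |(2·(-11) − 5·(-9)) + (5·(-19) − (-5)·(-11)) + ((-5)·(-6) − (-6)·(-19)) + ((-6)·6 − (-1)·(-6)) + ((-1)·(-9) − 2·6)| = 256, so the area is 128.
The number of boundary lattice points is Σ gcd(|Δx|,|Δy|) = gcd(3,2) + gcd(10,8) + gcd(1,13) + gcd(5,12) + gcd(3,15) = 1+2+1+1+3 = 8.
Pick's theorem gives I = A − B/2 + 1 = 128 − 8/2 + 1 = 125, so the closed region contains I + B = 125 + 8 = 133 lattice points.

133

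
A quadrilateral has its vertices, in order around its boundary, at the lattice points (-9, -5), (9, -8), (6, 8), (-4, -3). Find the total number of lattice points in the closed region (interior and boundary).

126

By the shoelace formula, twice the signed area is |[(-9)·(-8) − 9·(-5)] + [9·8 − 6·(-8)] + [6·(-3) − (-4)·8] + [(-4)·(-5) − (-9)·(-3)]| = 244, so the area is 122.
Summing gcd(|Δx|,|Δy|) over the edges gives the boundary count: gcd(18,3) + gcd(3,16) + gcd(10,11) + gcd(5,2) = 3+1+1+1 = 6.
Pick's theorem gives I = A − B/2 + 1 = 122 − 6/2 + 1 = 120, so the closed region contains I + B = 120 + 6 = 126 lattice points.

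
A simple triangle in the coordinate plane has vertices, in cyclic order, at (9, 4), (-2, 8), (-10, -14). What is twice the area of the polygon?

By the shoelace formula, twice the signed area is |(9·8 − (-2)·4) + ((-2)·(-14) − (-10)·8) + ((-10)·4 − 9·(-14))| = 274, so the area is 137.

274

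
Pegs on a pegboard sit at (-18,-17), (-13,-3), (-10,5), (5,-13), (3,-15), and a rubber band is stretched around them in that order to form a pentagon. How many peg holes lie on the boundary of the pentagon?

The number of boundary lattice points is Σ gcd(|Δx|,|Δy|) = gcd(5,14) + gcd(3,8) + gcd(15,18) + gcd(2,2) + gcd(21,2) = 1+1+3+2+1 = 8.

8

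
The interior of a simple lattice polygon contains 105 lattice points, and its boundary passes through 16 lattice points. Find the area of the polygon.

112

By Pick's theorem, A = I + B/2 − 1 = 105 + 16/2 − 1 = 112.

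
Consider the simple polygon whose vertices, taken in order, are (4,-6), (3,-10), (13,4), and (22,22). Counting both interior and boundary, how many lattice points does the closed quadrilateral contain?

Using the shoelace formula, 2A = |(4·(-10) − 3·(-6)) + (3·4 − 13·(-10)) + (13·22 − 22·4) + (22·(-6) − 4·22)| = 98, so the area is 49.
Summing gcd(|Δx|,|Δy|) over the edges gives the boundary count: gcd(1,4) + gcd(10,14) + gcd(9,18) + gcd(18,28) = 1+2+9+2 = 14.
Pick's theorem gives I = A − B/2 + 1 = 49 − 14/2 + 1 = 43, so the closed region contains I + B = 43 + 14 = 57 lattice points.

57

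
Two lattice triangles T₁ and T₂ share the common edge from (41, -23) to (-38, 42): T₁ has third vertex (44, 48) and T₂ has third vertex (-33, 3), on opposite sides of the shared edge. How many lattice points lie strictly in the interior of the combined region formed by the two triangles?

The union is the simple quadrilateral with vertices (41, -23), (44, 48), (-38, 42), (-33, 3) in order.
Using the shoelace formula, 2A = |(41·48 − 44·(-23)) + (44·42 − (-38)·48) + ((-38)·3 − (-33)·42) + ((-33)·(-23) − 41·3)| = 8560, so the area is 4280.
Summing gcd(|Δx|,|Δy|) over the edges gives the boundary count: gcd(3,71) + gcd(82,6) + gcd(5,39) + gcd(74,26) = 1+2+1+2 = 6.
By Pick's theorem I = A − B/2 + 1 = 4280 − 6/2 + 1 = 4278.

4278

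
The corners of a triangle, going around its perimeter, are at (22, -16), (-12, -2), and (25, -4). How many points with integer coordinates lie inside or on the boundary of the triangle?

The shoelace formula gives twice the area as |(22·(-2) − (-12)·(-16)) + ((-12)·(-4) − 25·(-2)) + (25·(-16) − 22·(-4))| = 450, so the area is 225.
Summing gcd(|Δx|,|Δy|) over the edges gives the boundary count: gcd(34,14) + gcd(37,2) + gcd(3,12) = 2+1+3 = 6.
Pick's theorem gives I = A − B/2 + 1 = 225 − 6/2 + 1 = 223, so the closed region contains I + B = 223 + 6 = 229 lattice points.

229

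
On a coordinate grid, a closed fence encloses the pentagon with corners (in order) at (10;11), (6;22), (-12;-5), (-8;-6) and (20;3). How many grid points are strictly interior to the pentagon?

The shoelace formula gives twice the area as |(10·22 − 6·11) + (6·(-5) − (-12)·22) + ((-12)·(-6) − (-8)·(-5)) + ((-8)·3 − 20·(-6)) + (20·11 − 10·3)| = 706, so the area is 353.
The number of boundary lattice points is Σ gcd(|Δx|,|Δy|) = gcd(4,11) + gcd(18,27) + gcd(4,1) + gcd(28,9) + gcd(10,8) = 1+9+1+1+2 = 14.
Pick's theorem gives I = A − B/2 + 1 = 353 − 14/2 + 1 = 347.

347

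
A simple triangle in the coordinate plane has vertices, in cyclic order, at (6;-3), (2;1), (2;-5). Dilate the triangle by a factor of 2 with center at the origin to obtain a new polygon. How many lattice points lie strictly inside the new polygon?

Using the shoelace formula, 2A = |(6·1 − 2·(-3)) + (2·(-5) − 2·1) + (2·(-3) − 6·(-5))| = 24, so the area is 12.
The number of boundary lattice points is Σ gcd(|Δx|,|Δy|) = gcd(4,4) + gcd(0,6) + gcd(4,2) = 4+6+2 = 12.
Scaling by 2 multiplies the area by 2² = 4 (so the new area is 48) and multiplies the boundary lattice-point count by 2, giving 24.
By Pick's theorem, the interior count of the dilated polygon is 48 − 24/2 + 1 = 37.

37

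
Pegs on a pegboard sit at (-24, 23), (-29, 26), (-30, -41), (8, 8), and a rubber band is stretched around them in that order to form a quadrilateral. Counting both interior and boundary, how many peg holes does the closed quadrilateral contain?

1241

Using the shoelace formula, 2A = |[(-24)·26 − (-29)·23] + [(-29)·(-41) − (-30)·26] + [(-30)·8 − 8·(-41)] + [8·23 − (-24)·8]| = 2476, so the area is 1238.
Summing gcd(|Δx|,|Δy|) over the edges gives the boundary count: gcd(5,3) + gcd(1,67) + gcd(38,49) + gcd(32,15) = 1+1+1+1 = 4.
Pick's theorem gives I = A − B/2 + 1 = 1238 − 4/2 + 1 = 1237, so the closed region contains I + B = 1237 + 4 = 1241 lattice points.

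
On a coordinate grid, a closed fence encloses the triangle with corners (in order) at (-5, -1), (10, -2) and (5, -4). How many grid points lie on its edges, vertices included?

The number of boundary lattice points is Σ gcd(|Δx|,|Δy|) = gcd(15,1) + gcd(5,2) + gcd(10,3) = 1+1+1 = 3.

3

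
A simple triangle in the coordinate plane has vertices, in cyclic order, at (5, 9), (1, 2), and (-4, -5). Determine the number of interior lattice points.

3

The shoelace formula gives twice the area as |[5·2 − 1·9] + [1·(-5) − (-4)·2] + [(-4)·9 − 5·(-5)]| = 7, so the area is 7/2.
Along each edge there are gcd(|Δx|,|Δy|)+1 lattice points, so counting each shared vertex once the boundary has gcd(4,7) + gcd(5,7) + gcd(9,14) = 1+1+1 = 3.
By Pick's theorem A = I + B/2 − 1, so I = 7/2 − 3/2 + 1 = 3.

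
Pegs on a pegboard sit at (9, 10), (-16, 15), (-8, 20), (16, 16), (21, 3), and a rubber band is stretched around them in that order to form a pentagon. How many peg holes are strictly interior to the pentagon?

224

Using the shoelace formula, 2A = |(9·15 − (-16)·10) + ((-16)·20 − (-8)·15) + ((-8)·16 − 16·20) + (16·3 − 21·16) + (21·10 − 9·3)| = 458, so the area is 229.
Along each edge there are gcd(|Δx|,|Δy|)+1 lattice points, so counting each shared vertex once the boundary has gcd(25,5) + gcd(8,5) + gcd(24,4) + gcd(5,13) + gcd(12,7) = 5+1+4+1+1 = 12.
Pick's theorem gives I = A − B/2 + 1 = 229 − 12/2 + 1 = 224.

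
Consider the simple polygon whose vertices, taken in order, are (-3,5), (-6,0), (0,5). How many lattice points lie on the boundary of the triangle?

The number of boundary lattice points is Σ gcd(|Δx|,|Δy|) = gcd(3,5) + gcd(6,5) + gcd(3,0) = 1+1+3 = 5.

5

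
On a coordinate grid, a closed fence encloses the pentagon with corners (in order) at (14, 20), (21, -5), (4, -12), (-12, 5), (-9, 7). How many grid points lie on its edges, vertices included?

5

Summing gcd(|Δx|,|Δy|) over the edges gives the boundary count: gcd(7,25) + gcd(17,7) + gcd(16,17) + gcd(3,2) + gcd(23,13) = 1+1+1+1+1 = 5.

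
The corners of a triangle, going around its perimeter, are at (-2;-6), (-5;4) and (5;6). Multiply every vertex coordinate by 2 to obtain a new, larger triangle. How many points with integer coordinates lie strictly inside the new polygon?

209

Using the shoelace formula, 2A = |((-2)·4 − (-5)·(-6)) + ((-5)·6 − 5·4) + (5·(-6) − (-2)·6)| = 106, so the area is 53.
Along each edge there are gcd(|Δx|,|Δy|)+1 lattice points, so counting each shared vertex once the boundary has gcd(3,10) + gcd(10,2) + gcd(7,12) = 1+2+1 = 4.
Scaling by 2 multiplies the area by 2² = 4 (so the new area is 212) and multiplies the boundary lattice-point count by 2, giving 8.
By Pick's theorem, the interior count of the dilated polygon is 212 − 8/2 + 1 = 209.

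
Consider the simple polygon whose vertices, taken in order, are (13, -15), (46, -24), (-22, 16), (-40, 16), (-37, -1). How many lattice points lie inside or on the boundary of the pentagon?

The shoelace formula gives twice the area as |[13·(-24) − 46·(-15)] + [46·16 − (-22)·(-24)] + [(-22)·16 − (-40)·16] + [(-40)·(-1) − (-37)·16] + [(-37)·(-15) − 13·(-1)]| = 2074, so the area is 1037.
Along each edge there are gcd(|Δx|,|Δy|)+1 lattice points, so counting each shared vertex once the boundary has gcd(33,9) + gcd(68,40) + gcd(18,0) + gcd(3,17) + gcd(50,14) = 3+4+18+1+2 = 28.
Pick's theorem gives I = A − B/2 + 1 = 1037 − 28/2 + 1 = 1024, so the closed region contains I + B = 1024 + 28 = 1052 lattice points.

1052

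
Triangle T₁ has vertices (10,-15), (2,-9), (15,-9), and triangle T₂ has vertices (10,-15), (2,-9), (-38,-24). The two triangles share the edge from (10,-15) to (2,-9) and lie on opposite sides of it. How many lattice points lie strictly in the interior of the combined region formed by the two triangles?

The union is the simple quadrilateral with vertices (10,-15), (15,-9), (2,-9), (-38,-24) in order.
By the shoelace formula, twice the signed area is |(10·(-9) − 15·(-15)) + (15·(-9) − 2·(-9)) + (2·(-24) − (-38)·(-9)) + ((-38)·(-15) − 10·(-24))| = 438, so the area is 219.
The number of boundary lattice points is Σ gcd(|Δx|,|Δy|) = gcd(5,6) + gcd(13,0) + gcd(40,15) + gcd(48,9) = 1+13+5+3 = 22.
By Pick's theorem I = A − B/2 + 1 = 219 − 22/2 + 1 = 209.

209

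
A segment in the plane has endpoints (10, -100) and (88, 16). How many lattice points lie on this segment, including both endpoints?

3

The number of lattice points on a segment between lattice points is gcd(|Δx|,|Δy|) + 1 = gcd(78,116) + 1 = 2 + 1 = 3.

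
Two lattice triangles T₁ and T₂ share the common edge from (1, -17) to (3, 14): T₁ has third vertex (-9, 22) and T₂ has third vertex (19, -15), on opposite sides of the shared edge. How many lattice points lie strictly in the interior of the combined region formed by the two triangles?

The union is the simple quadrilateral with vertices (1, -17), (-9, 22), (3, 14), (19, -15) in order.
Using the shoelace formula, 2A = |[1·22 − (-9)·(-17)] + [(-9)·14 − 3·22] + [3·(-15) − 19·14] + [19·(-17) − 1·(-15)]| = 942, so the area is 471.
The number of boundary lattice points is Σ gcd(|Δx|,|Δy|) = gcd(10,39) + gcd(12,8) + gcd(16,29) + gcd(18,2) = 1+4+1+2 = 8.
By Pick's theorem I = A − B/2 + 1 = 471 − 8/2 + 1 = 468.

468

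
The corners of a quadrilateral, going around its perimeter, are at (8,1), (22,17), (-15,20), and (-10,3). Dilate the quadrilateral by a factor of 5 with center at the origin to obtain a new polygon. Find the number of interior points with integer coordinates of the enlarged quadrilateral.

11611

The shoelace formula gives twice the area as |[8·17 − 22·1] + [22·20 − (-15)·17] + [(-15)·3 − (-10)·20] + [(-10)·1 − 8·3]| = 930, so the area is 465.
The number of boundary lattice points is Σ gcd(|Δx|,|Δy|) = gcd(14,16) + gcd(37,3) + gcd(5,17) + gcd(18,2) = 2+1+1+2 = 6.
Scaling by 5 multiplies the area by 5² = 25 (so the new area is 11625) and multiplies the boundary lattice-point count by 5, giving 30.
By Pick's theorem, the interior count of the dilated polygon is 11625 − 30/2 + 1 = 11611.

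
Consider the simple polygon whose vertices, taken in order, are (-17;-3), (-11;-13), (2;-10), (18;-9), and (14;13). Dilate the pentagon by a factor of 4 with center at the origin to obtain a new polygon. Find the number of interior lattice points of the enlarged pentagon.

8187

Using the shoelace formula, 2A = |((-17)·(-13) − (-11)·(-3)) + ((-11)·(-10) − 2·(-13)) + (2·(-9) − 18·(-10)) + (18·13 − 14·(-9)) + (14·(-3) − (-17)·13)| = 1025, so the area is 512.5.
The number of boundary lattice points is Σ gcd(|Δx|,|Δy|) = gcd(6,10) + gcd(13,3) + gcd(16,1) + gcd(4,22) + gcd(31,16) = 2+1+1+2+1 = 7.
Scaling by 4 multiplies the area by 4² = 16 (so the new area is 8200) and multiplies the boundary lattice-point count by 4, giving 28.
By Pick's theorem, the interior count of the dilated polygon is 8200 − 28/2 + 1 = 8187.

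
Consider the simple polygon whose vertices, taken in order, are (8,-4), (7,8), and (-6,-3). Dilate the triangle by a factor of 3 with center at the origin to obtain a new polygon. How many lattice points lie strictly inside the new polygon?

The shoelace formula gives twice the area as |(8·8 − 7·(-4)) + (7·(-3) − (-6)·8) + ((-6)·(-4) − 8·(-3))| = 167, so the area is 167/2.
Along each edge there are gcd(|Δx|,|Δy|)+1 lattice points, so counting each shared vertex once the boundary has gcd(1,12) + gcd(13,11) + gcd(14,1) = 1+1+1 = 3.
Scaling by 3 multiplies the area by 3² = 9 (so the new area is 751.5) and multiplies the boundary lattice-point count by 3, giving 9.
By Pick's theorem, the interior count of the dilated polygon is 751.5 − 9/2 + 1 = 748.

748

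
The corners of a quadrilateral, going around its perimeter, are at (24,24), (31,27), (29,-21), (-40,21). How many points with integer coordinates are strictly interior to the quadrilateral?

1610

The shoelace formula gives twice the area as |[24·27 − 31·24] + [31·(-21) − 29·27] + [29·21 − (-40)·(-21)] + [(-40)·24 − 24·21]| = 3225, so the area is 1612.5.
The number of boundary lattice points is Σ gcd(|Δx|,|Δy|) = gcd(7,3) + gcd(2,48) + gcd(69,42) + gcd(64,3) = 1+2+3+1 = 7.
By Pick's theorem A = I + B/2 − 1, so I = 1612.5 − 7/2 + 1 = 1610.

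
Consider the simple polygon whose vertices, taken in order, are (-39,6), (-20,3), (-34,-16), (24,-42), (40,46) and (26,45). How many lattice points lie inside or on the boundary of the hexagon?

3782

Using the shoelace formula, 2A = |((-39)·3 − (-20)·6) + ((-20)·(-16) − (-34)·3) + ((-34)·(-42) − 24·(-16)) + (24·46 − 40·(-42)) + (40·45 − 26·46) + (26·6 − (-39)·45)| = 7536, so the area is 3768.
The number of boundary lattice points is Σ gcd(|Δx|,|Δy|) = gcd(19,3) + gcd(14,19) + gcd(58,26) + gcd(16,88) + gcd(14,1) + gcd(65,39) = 1+1+2+8+1+13 = 26.
Pick's theorem gives I = A − B/2 + 1 = 3768 − 26/2 + 1 = 3756, so the closed region contains I + B = 3756 + 26 = 3782 lattice points.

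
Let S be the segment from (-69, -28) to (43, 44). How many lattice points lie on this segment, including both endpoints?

9

The number of lattice points on a segment between lattice points is gcd(|Δx|,|Δy|) + 1 = gcd(112,72) + 1 = 8 + 1 = 9.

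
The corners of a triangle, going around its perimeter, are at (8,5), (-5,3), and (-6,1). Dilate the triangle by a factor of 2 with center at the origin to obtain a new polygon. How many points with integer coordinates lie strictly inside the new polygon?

45

By the shoelace formula, twice the signed area is |(8·3 − (-5)·5) + ((-5)·1 − (-6)·3) + ((-6)·5 − 8·1)| = 24, so the area is 12.
The number of boundary lattice points is Σ gcd(|Δx|,|Δy|) = gcd(13,2) + gcd(1,2) + gcd(14,4) = 1+1+2 = 4.
Scaling by 2 multiplies the area by 2² = 4 (so the new area is 48) and multiplies the boundary lattice-point count by 2, giving 8.
By Pick's theorem, the interior count of the dilated polygon is 48 − 8/2 + 1 = 45.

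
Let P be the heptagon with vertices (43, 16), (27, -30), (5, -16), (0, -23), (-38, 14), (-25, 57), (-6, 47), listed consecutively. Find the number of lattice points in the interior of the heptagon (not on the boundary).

3876

The shoelace formula gives twice the area as |[43·(-30) − 27·16] + [27·(-16) − 5·(-30)] + [5·(-23) − 0·(-16)] + [0·14 − (-38)·(-23)] + [(-38)·57 − (-25)·14] + [(-25)·47 − (-6)·57] + [(-6)·16 − 43·47]| = 7759, so the area is 3879.5.
Along each edge there are gcd(|Δx|,|Δy|)+1 lattice points, so counting each shared vertex once the boundary has gcd(16,46) + gcd(22,14) + gcd(5,7) + gcd(38,37) + gcd(13,43) + gcd(19,10) + gcd(49,31) = 2+2+1+1+1+1+1 = 9.
Pick's theorem gives I = A − B/2 + 1 = 3879.5 − 9/2 + 1 = 3876.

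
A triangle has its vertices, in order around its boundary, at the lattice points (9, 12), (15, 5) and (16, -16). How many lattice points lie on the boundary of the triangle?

9

The number of boundary lattice points is Σ gcd(|Δx|,|Δy|) = gcd(6,7) + gcd(1,21) + gcd(7,28) = 1+1+7 = 9.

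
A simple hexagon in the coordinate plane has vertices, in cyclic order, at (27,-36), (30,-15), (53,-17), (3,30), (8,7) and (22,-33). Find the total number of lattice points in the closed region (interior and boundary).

By the shoelace formula, twice the signed area is |(27·(-15) − 30·(-36)) + (30·(-17) − 53·(-15)) + (53·30 − 3·(-17)) + (3·7 − 8·30) + (8·(-33) − 22·7) + (22·(-36) − 27·(-33))| = 2063, so the area is 1031.5.
The number of boundary lattice points is Σ gcd(|Δx|,|Δy|) = gcd(3,21) + gcd(23,2) + gcd(50,47) + gcd(5,23) + gcd(14,40) + gcd(5,3) = 3+1+1+1+2+1 = 9.
Pick's theorem gives I = A − B/2 + 1 = 1031.5 − 9/2 + 1 = 1028, so the closed region contains I + B = 1028 + 9 = 1037 lattice points.

1037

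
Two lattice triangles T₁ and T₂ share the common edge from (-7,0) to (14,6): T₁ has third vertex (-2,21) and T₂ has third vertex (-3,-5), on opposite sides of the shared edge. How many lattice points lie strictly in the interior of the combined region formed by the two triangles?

269

The union is the simple quadrilateral with vertices (-7,0), (-2,21), (14,6), (-3,-5) in order.
The shoelace formula gives twice the area as |((-7)·21 − (-2)·0) + ((-2)·6 − 14·21) + (14·(-5) − (-3)·6) + ((-3)·0 − (-7)·(-5))| = 540, so the area is 270.
Summing gcd(|Δx|,|Δy|) over the edges gives the boundary count: gcd(5,21) + gcd(16,15) + gcd(17,11) + gcd(4,5) = 1+1+1+1 = 4.
By Pick's theorem I = A − B/2 + 1 = 270 − 4/2 + 1 = 269.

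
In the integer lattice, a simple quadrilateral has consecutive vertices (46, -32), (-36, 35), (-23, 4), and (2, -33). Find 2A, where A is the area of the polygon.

3324

By the shoelace formula, twice the signed area is |(46·35 − (-36)·(-32)) + ((-36)·4 − (-23)·35) + ((-23)·(-33) − 2·4) + (2·(-32) − 46·(-33))| = 3324, so the area is 1662.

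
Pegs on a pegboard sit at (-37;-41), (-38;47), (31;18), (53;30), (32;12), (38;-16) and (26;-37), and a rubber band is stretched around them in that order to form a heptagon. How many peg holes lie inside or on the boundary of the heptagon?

The shoelace formula gives twice the area as |((-37)·47 − (-38)·(-41)) + ((-38)·18 − 31·47) + (31·30 − 53·18) + (53·12 − 32·30) + (32·(-16) − 38·12) + (38·(-37) − 26·(-16)) + (26·(-41) − (-37)·(-37))| = 10179, so the area is 10179/2.
The number of boundary lattice points is Σ gcd(|Δx|,|Δy|) = gcd(1,88) + gcd(69,29) + gcd(22,12) + gcd(21,18) + gcd(6,28) + gcd(12,21) + gcd(63,4) = 1+1+2+3+2+3+1 = 13.
Pick's theorem gives I = A − B/2 + 1 = 10179/2 − 13/2 + 1 = 5084, so the closed region contains I + B = 5084 + 13 = 5097 lattice points.

5097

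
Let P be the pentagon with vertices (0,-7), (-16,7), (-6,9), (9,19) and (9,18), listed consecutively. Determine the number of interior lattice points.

236

Using the shoelace formula, 2A = |(0·7 − (-16)·(-7)) + ((-16)·9 − (-6)·7) + ((-6)·19 − 9·9) + (9·18 − 9·19) + (9·(-7) − 0·18)| = 481, so the area is 481/2.
Summing gcd(|Δx|,|Δy|) over the edges gives the boundary count: gcd(16,14) + gcd(10,2) + gcd(15,10) + gcd(0,1) + gcd(9,25) = 2+2+5+1+1 = 11.
By Pick's theorem A = I + B/2 − 1, so I = 481/2 − 11/2 + 1 = 236.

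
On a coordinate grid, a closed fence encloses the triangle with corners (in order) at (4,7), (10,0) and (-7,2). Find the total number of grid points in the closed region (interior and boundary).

Using the shoelace formula, 2A = |(4·0 − 10·7) + (10·2 − (-7)·0) + ((-7)·7 − 4·2)| = 107, so the area is 53.5.
Along each edge there are gcd(|Δx|,|Δy|)+1 lattice points, so counting each shared vertex once the boundary has gcd(6,7) + gcd(17,2) + gcd(11,5) = 1+1+1 = 3.
Pick's theorem gives I = A − B/2 + 1 = 53.5 − 3/2 + 1 = 53, so the closed region contains I + B = 53 + 3 = 56 lattice points.

56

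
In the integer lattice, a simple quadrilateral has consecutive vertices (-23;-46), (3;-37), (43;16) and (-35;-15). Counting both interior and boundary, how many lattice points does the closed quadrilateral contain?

1907

By the shoelace formula, twice the signed area is |[(-23)·(-37) − 3·(-46)] + [3·16 − 43·(-37)] + [43·(-15) − (-35)·16] + [(-35)·(-46) − (-23)·(-15)]| = 3808, so the area is 1904.
The number of boundary lattice points is Σ gcd(|Δx|,|Δy|) = gcd(26,9) + gcd(40,53) + gcd(78,31) + gcd(12,31) = 1+1+1+1 = 4.
Pick's theorem gives I = A − B/2 + 1 = 1904 − 4/2 + 1 = 1903, so the closed region contains I + B = 1903 + 4 = 1907 lattice points.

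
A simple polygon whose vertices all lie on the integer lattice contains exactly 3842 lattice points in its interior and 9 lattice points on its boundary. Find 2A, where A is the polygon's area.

By Pick's theorem, A = I + B/2 − 1 = 3842 + 9/2 − 1 = 7691/2.
Hence 2A = 7691.

7691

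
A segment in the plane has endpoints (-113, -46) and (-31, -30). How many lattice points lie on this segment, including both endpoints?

The number of lattice points on a segment between lattice points is gcd(|Δx|,|Δy|) + 1 = gcd(82,16) + 1 = 2 + 1 = 3.

3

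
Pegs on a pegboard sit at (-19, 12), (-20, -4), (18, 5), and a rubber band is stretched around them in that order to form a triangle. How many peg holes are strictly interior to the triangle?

By the shoelace formula, twice the signed area is |[(-19)·(-4) − (-20)·12] + [(-20)·5 − 18·(-4)] + [18·12 − (-19)·5]| = 599, so the area is 599/2.
Along each edge there are gcd(|Δx|,|Δy|)+1 lattice points, so counting each shared vertex once the boundary has gcd(1,16) + gcd(38,9) + gcd(37,7) = 1+1+1 = 3.
By Pick's theorem A = I + B/2 − 1, so I = 599/2 − 3/2 + 1 = 299.

299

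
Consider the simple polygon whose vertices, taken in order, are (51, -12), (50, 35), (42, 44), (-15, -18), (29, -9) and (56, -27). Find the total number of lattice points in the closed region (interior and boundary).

2061

By the shoelace formula, twice the signed area is |[51·35 − 50·(-12)] + [50·44 − 42·35] + [42·(-18) − (-15)·44] + [(-15)·(-9) − 29·(-18)] + [29·(-27) − 56·(-9)] + [56·(-12) − 51·(-27)]| = 4102, so the area is 2051.
The number of boundary lattice points is Σ gcd(|Δx|,|Δy|) = gcd(1,47) + gcd(8,9) + gcd(57,62) + gcd(44,9) + gcd(27,18) + gcd(5,15) = 1+1+1+1+9+5 = 18.
Pick's theorem gives I = A − B/2 + 1 = 2051 − 18/2 + 1 = 2043, so the closed region contains I + B = 2043 + 18 = 2061 lattice points.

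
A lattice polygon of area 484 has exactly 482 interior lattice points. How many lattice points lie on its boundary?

Pick's theorem gives A = I + B/2 − 1, so B = 2(A − I + 1) = 2(484 − 482 + 1) = 6.

6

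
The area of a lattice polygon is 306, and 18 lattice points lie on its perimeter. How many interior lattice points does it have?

Pick's theorem A = I + B/2 − 1 rearranges to I = A − B/2 + 1 = 306 − 18/2 + 1 = 298.

298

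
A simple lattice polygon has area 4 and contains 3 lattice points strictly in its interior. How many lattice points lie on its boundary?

4

Pick's theorem gives A = I + B/2 − 1, so B = 2(A − I + 1) = 2(4 − 3 + 1) = 4.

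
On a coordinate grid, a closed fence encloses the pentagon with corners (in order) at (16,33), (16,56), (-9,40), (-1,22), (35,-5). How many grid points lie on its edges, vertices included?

The number of boundary lattice points is Σ gcd(|Δx|,|Δy|) = gcd(0,23) + gcd(25,16) + gcd(8,18) + gcd(36,27) + gcd(19,38) = 23+1+2+9+19 = 54.

54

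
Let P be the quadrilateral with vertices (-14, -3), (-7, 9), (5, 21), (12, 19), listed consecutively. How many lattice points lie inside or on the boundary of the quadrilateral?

The shoelace formula gives twice the area as |[(-14)·9 − (-7)·(-3)] + [(-7)·21 − 5·9] + [5·19 − 12·21] + [12·(-3) − (-14)·19]| = 266, so the area is 133.
Along each edge there are gcd(|Δx|,|Δy|)+1 lattice points, so counting each shared vertex once the boundary has gcd(7,12) + gcd(12,12) + gcd(7,2) + gcd(26,22) = 1+12+1+2 = 16.
Pick's theorem gives I = A − B/2 + 1 = 133 − 16/2 + 1 = 126, so the closed region contains I + B = 126 + 16 = 142 lattice points.

142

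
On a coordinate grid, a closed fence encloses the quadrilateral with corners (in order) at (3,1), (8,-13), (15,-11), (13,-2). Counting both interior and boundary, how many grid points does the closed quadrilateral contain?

Using the shoelace formula, 2A = |[3·(-13) − 8·1] + [8·(-11) − 15·(-13)] + [15·(-2) − 13·(-11)] + [13·1 − 3·(-2)]| = 192, so the area is 96.
Summing gcd(|Δx|,|Δy|) over the edges gives the boundary count: gcd(5,14) + gcd(7,2) + gcd(2,9) + gcd(10,3) = 1+1+1+1 = 4.
Pick's theorem gives I = A − B/2 + 1 = 96 − 4/2 + 1 = 95, so the closed region contains I + B = 95 + 4 = 99 lattice points.

99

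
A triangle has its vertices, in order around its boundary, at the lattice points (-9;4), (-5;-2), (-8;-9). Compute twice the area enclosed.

46

Using the shoelace formula, 2A = |((-9)·(-2) − (-5)·4) + ((-5)·(-9) − (-8)·(-2)) + ((-8)·4 − (-9)·(-9))| = 46, so the area is 23.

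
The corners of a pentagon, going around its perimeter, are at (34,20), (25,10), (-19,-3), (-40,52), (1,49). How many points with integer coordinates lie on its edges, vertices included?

Summing gcd(|Δx|,|Δy|) over the edges gives the boundary count: gcd(9,10) + gcd(44,13) + gcd(21,55) + gcd(41,3) + gcd(33,29) = 1+1+1+1+1 = 5.

5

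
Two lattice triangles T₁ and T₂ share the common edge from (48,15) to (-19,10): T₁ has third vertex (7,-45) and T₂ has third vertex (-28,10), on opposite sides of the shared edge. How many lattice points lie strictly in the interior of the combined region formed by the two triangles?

The union is the simple quadrilateral with vertices (48,15), (7,-45), (-19,10), (-28,10) in order.
Using the shoelace formula, 2A = |(48·(-45) − 7·15) + (7·10 − (-19)·(-45)) + ((-19)·10 − (-28)·10) + ((-28)·15 − 48·10)| = 3860, so the area is 1930.
Along each edge there are gcd(|Δx|,|Δy|)+1 lattice points, so counting each shared vertex once the boundary has gcd(41,60) + gcd(26,55) + gcd(9,0) + gcd(76,5) = 1+1+9+1 = 12.
By Pick's theorem I = A − B/2 + 1 = 1930 − 12/2 + 1 = 1925.

1925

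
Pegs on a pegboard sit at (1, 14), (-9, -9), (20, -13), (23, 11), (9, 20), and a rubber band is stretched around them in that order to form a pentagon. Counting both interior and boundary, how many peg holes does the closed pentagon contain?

705

Using the shoelace formula, 2A = |(1·(-9) − (-9)·14) + ((-9)·(-13) − 20·(-9)) + (20·11 − 23·(-13)) + (23·20 − 9·11) + (9·14 − 1·20)| = 1400, so the area is 700.
The number of boundary lattice points is Σ gcd(|Δx|,|Δy|) = gcd(10,23) + gcd(29,4) + gcd(3,24) + gcd(14,9) + gcd(8,6) = 1+1+3+1+2 = 8.
Pick's theorem gives I = A − B/2 + 1 = 700 − 8/2 + 1 = 697, so the closed region contains I + B = 697 + 8 = 705 lattice points.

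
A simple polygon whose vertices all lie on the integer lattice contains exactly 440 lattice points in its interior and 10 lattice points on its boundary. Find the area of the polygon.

Pick's theorem states A = I + B/2 − 1, so A = 440 + 10/2 − 1 = 444.

444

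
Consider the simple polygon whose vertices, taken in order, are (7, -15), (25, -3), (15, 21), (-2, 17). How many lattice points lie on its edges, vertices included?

10

The number of boundary lattice points is Σ gcd(|Δx|,|Δy|) = gcd(18,12) + gcd(10,24) + gcd(17,4) + gcd(9,32) = 6+2+1+1 = 10.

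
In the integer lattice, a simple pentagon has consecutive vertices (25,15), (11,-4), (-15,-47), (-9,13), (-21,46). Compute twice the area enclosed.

The shoelace formula gives twice the area as |(25·(-4) − 11·15) + (11·(-47) − (-15)·(-4)) + ((-15)·13 − (-9)·(-47)) + ((-9)·46 − (-21)·13) + ((-21)·15 − 25·46)| = 3066, so the area is 1533.

3066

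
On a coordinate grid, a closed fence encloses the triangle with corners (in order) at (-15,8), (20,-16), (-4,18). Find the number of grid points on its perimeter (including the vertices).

4

Summing gcd(|Δx|,|Δy|) over the edges gives the boundary count: gcd(35,24) + gcd(24,34) + gcd(11,10) = 1+2+1 = 4.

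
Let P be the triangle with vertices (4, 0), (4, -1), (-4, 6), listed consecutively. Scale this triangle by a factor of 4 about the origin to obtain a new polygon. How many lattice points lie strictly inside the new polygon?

57

Using the shoelace formula, 2A = |(4·(-1) − 4·0) + (4·6 − (-4)·(-1)) + ((-4)·0 − 4·6)| = 8, so the area is 4.
Summing gcd(|Δx|,|Δy|) over the edges gives the boundary count: gcd(0,1) + gcd(8,7) + gcd(8,6) = 1+1+2 = 4.
Scaling by 4 multiplies the area by 4² = 16 (so the new area is 64) and multiplies the boundary lattice-point count by 4, giving 16.
By Pick's theorem, the interior count of the dilated polygon is 64 − 16/2 + 1 = 57.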